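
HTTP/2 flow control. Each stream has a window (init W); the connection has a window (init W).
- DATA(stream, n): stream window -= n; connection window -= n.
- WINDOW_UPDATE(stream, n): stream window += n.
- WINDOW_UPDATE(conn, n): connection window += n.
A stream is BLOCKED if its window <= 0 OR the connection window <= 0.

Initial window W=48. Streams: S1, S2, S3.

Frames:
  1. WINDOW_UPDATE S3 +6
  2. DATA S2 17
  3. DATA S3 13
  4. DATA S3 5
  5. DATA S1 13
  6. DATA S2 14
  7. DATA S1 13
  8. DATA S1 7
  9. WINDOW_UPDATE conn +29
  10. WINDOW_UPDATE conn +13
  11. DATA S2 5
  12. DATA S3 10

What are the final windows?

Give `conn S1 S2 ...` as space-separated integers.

Op 1: conn=48 S1=48 S2=48 S3=54 blocked=[]
Op 2: conn=31 S1=48 S2=31 S3=54 blocked=[]
Op 3: conn=18 S1=48 S2=31 S3=41 blocked=[]
Op 4: conn=13 S1=48 S2=31 S3=36 blocked=[]
Op 5: conn=0 S1=35 S2=31 S3=36 blocked=[1, 2, 3]
Op 6: conn=-14 S1=35 S2=17 S3=36 blocked=[1, 2, 3]
Op 7: conn=-27 S1=22 S2=17 S3=36 blocked=[1, 2, 3]
Op 8: conn=-34 S1=15 S2=17 S3=36 blocked=[1, 2, 3]
Op 9: conn=-5 S1=15 S2=17 S3=36 blocked=[1, 2, 3]
Op 10: conn=8 S1=15 S2=17 S3=36 blocked=[]
Op 11: conn=3 S1=15 S2=12 S3=36 blocked=[]
Op 12: conn=-7 S1=15 S2=12 S3=26 blocked=[1, 2, 3]

Answer: -7 15 12 26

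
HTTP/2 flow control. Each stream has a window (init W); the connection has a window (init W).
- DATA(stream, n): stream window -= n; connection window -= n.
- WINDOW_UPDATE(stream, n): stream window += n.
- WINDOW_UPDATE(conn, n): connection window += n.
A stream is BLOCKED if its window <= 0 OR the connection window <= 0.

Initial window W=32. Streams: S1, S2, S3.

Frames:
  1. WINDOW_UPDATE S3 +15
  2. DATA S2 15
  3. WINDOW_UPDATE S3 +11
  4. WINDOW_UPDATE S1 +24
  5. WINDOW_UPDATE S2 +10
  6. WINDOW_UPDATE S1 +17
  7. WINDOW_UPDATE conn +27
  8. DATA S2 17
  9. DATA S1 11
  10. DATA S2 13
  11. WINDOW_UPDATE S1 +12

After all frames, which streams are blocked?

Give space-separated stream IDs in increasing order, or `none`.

Answer: S2

Derivation:
Op 1: conn=32 S1=32 S2=32 S3=47 blocked=[]
Op 2: conn=17 S1=32 S2=17 S3=47 blocked=[]
Op 3: conn=17 S1=32 S2=17 S3=58 blocked=[]
Op 4: conn=17 S1=56 S2=17 S3=58 blocked=[]
Op 5: conn=17 S1=56 S2=27 S3=58 blocked=[]
Op 6: conn=17 S1=73 S2=27 S3=58 blocked=[]
Op 7: conn=44 S1=73 S2=27 S3=58 blocked=[]
Op 8: conn=27 S1=73 S2=10 S3=58 blocked=[]
Op 9: conn=16 S1=62 S2=10 S3=58 blocked=[]
Op 10: conn=3 S1=62 S2=-3 S3=58 blocked=[2]
Op 11: conn=3 S1=74 S2=-3 S3=58 blocked=[2]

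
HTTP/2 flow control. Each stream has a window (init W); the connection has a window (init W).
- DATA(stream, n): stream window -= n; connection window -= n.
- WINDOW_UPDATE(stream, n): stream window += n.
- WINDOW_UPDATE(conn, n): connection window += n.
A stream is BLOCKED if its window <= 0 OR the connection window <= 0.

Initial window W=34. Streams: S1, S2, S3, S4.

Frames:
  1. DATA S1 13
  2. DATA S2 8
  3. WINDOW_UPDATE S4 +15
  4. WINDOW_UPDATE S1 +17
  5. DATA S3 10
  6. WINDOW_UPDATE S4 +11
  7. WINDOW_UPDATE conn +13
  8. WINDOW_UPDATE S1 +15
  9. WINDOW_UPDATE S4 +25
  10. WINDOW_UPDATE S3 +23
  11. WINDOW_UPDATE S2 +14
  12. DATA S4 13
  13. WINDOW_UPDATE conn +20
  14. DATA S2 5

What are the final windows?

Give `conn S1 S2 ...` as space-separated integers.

Answer: 18 53 35 47 72

Derivation:
Op 1: conn=21 S1=21 S2=34 S3=34 S4=34 blocked=[]
Op 2: conn=13 S1=21 S2=26 S3=34 S4=34 blocked=[]
Op 3: conn=13 S1=21 S2=26 S3=34 S4=49 blocked=[]
Op 4: conn=13 S1=38 S2=26 S3=34 S4=49 blocked=[]
Op 5: conn=3 S1=38 S2=26 S3=24 S4=49 blocked=[]
Op 6: conn=3 S1=38 S2=26 S3=24 S4=60 blocked=[]
Op 7: conn=16 S1=38 S2=26 S3=24 S4=60 blocked=[]
Op 8: conn=16 S1=53 S2=26 S3=24 S4=60 blocked=[]
Op 9: conn=16 S1=53 S2=26 S3=24 S4=85 blocked=[]
Op 10: conn=16 S1=53 S2=26 S3=47 S4=85 blocked=[]
Op 11: conn=16 S1=53 S2=40 S3=47 S4=85 blocked=[]
Op 12: conn=3 S1=53 S2=40 S3=47 S4=72 blocked=[]
Op 13: conn=23 S1=53 S2=40 S3=47 S4=72 blocked=[]
Op 14: conn=18 S1=53 S2=35 S3=47 S4=72 blocked=[]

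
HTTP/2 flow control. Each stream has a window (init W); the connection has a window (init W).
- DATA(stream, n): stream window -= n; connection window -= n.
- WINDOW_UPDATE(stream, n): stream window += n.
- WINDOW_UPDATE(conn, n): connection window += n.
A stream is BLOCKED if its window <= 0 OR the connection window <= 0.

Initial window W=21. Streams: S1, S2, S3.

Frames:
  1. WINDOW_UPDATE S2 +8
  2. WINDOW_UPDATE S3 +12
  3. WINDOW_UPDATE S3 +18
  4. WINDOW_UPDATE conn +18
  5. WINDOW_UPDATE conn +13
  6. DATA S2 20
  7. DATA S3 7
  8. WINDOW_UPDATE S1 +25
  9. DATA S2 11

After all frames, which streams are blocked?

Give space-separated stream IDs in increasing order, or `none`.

Answer: S2

Derivation:
Op 1: conn=21 S1=21 S2=29 S3=21 blocked=[]
Op 2: conn=21 S1=21 S2=29 S3=33 blocked=[]
Op 3: conn=21 S1=21 S2=29 S3=51 blocked=[]
Op 4: conn=39 S1=21 S2=29 S3=51 blocked=[]
Op 5: conn=52 S1=21 S2=29 S3=51 blocked=[]
Op 6: conn=32 S1=21 S2=9 S3=51 blocked=[]
Op 7: conn=25 S1=21 S2=9 S3=44 blocked=[]
Op 8: conn=25 S1=46 S2=9 S3=44 blocked=[]
Op 9: conn=14 S1=46 S2=-2 S3=44 blocked=[2]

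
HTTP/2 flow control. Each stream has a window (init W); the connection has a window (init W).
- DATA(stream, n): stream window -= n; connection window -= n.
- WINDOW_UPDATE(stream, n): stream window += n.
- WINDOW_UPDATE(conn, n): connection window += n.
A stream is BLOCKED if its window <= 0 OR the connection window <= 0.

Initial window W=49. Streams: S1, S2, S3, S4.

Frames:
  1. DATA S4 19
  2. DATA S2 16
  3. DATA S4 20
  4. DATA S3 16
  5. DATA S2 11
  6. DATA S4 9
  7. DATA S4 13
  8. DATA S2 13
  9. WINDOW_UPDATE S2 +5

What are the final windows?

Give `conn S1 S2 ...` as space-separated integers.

Answer: -68 49 14 33 -12

Derivation:
Op 1: conn=30 S1=49 S2=49 S3=49 S4=30 blocked=[]
Op 2: conn=14 S1=49 S2=33 S3=49 S4=30 blocked=[]
Op 3: conn=-6 S1=49 S2=33 S3=49 S4=10 blocked=[1, 2, 3, 4]
Op 4: conn=-22 S1=49 S2=33 S3=33 S4=10 blocked=[1, 2, 3, 4]
Op 5: conn=-33 S1=49 S2=22 S3=33 S4=10 blocked=[1, 2, 3, 4]
Op 6: conn=-42 S1=49 S2=22 S3=33 S4=1 blocked=[1, 2, 3, 4]
Op 7: conn=-55 S1=49 S2=22 S3=33 S4=-12 blocked=[1, 2, 3, 4]
Op 8: conn=-68 S1=49 S2=9 S3=33 S4=-12 blocked=[1, 2, 3, 4]
Op 9: conn=-68 S1=49 S2=14 S3=33 S4=-12 blocked=[1, 2, 3, 4]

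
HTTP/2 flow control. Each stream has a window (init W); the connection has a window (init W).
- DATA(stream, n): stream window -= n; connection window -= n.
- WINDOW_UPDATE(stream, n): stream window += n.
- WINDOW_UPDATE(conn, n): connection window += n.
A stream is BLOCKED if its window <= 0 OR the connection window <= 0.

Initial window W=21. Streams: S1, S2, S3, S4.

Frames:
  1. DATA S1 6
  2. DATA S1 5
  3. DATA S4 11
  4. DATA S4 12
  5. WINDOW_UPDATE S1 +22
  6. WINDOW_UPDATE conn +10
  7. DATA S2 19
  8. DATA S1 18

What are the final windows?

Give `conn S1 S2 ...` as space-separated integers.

Op 1: conn=15 S1=15 S2=21 S3=21 S4=21 blocked=[]
Op 2: conn=10 S1=10 S2=21 S3=21 S4=21 blocked=[]
Op 3: conn=-1 S1=10 S2=21 S3=21 S4=10 blocked=[1, 2, 3, 4]
Op 4: conn=-13 S1=10 S2=21 S3=21 S4=-2 blocked=[1, 2, 3, 4]
Op 5: conn=-13 S1=32 S2=21 S3=21 S4=-2 blocked=[1, 2, 3, 4]
Op 6: conn=-3 S1=32 S2=21 S3=21 S4=-2 blocked=[1, 2, 3, 4]
Op 7: conn=-22 S1=32 S2=2 S3=21 S4=-2 blocked=[1, 2, 3, 4]
Op 8: conn=-40 S1=14 S2=2 S3=21 S4=-2 blocked=[1, 2, 3, 4]

Answer: -40 14 2 21 -2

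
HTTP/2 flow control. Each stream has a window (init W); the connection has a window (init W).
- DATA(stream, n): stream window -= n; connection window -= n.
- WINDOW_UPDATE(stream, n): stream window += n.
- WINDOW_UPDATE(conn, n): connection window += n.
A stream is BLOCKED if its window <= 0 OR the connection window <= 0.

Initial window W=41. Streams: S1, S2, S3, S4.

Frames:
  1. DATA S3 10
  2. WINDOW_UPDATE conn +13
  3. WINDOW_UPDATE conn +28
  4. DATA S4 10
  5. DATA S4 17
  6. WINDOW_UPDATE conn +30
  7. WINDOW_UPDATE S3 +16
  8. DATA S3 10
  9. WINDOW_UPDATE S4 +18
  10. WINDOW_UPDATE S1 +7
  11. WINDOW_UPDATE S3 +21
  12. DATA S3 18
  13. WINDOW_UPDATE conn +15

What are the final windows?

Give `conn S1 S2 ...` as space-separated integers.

Answer: 62 48 41 40 32

Derivation:
Op 1: conn=31 S1=41 S2=41 S3=31 S4=41 blocked=[]
Op 2: conn=44 S1=41 S2=41 S3=31 S4=41 blocked=[]
Op 3: conn=72 S1=41 S2=41 S3=31 S4=41 blocked=[]
Op 4: conn=62 S1=41 S2=41 S3=31 S4=31 blocked=[]
Op 5: conn=45 S1=41 S2=41 S3=31 S4=14 blocked=[]
Op 6: conn=75 S1=41 S2=41 S3=31 S4=14 blocked=[]
Op 7: conn=75 S1=41 S2=41 S3=47 S4=14 blocked=[]
Op 8: conn=65 S1=41 S2=41 S3=37 S4=14 blocked=[]
Op 9: conn=65 S1=41 S2=41 S3=37 S4=32 blocked=[]
Op 10: conn=65 S1=48 S2=41 S3=37 S4=32 blocked=[]
Op 11: conn=65 S1=48 S2=41 S3=58 S4=32 blocked=[]
Op 12: conn=47 S1=48 S2=41 S3=40 S4=32 blocked=[]
Op 13: conn=62 S1=48 S2=41 S3=40 S4=32 blocked=[]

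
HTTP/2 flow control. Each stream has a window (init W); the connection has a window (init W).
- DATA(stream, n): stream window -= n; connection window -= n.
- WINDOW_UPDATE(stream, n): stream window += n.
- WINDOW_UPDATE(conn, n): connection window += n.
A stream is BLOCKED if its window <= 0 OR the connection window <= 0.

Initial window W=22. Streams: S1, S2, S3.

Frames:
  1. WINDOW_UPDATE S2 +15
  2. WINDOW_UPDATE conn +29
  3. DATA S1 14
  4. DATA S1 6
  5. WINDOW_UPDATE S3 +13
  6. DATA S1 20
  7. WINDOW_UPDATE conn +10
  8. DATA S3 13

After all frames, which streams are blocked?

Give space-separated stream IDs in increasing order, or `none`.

Op 1: conn=22 S1=22 S2=37 S3=22 blocked=[]
Op 2: conn=51 S1=22 S2=37 S3=22 blocked=[]
Op 3: conn=37 S1=8 S2=37 S3=22 blocked=[]
Op 4: conn=31 S1=2 S2=37 S3=22 blocked=[]
Op 5: conn=31 S1=2 S2=37 S3=35 blocked=[]
Op 6: conn=11 S1=-18 S2=37 S3=35 blocked=[1]
Op 7: conn=21 S1=-18 S2=37 S3=35 blocked=[1]
Op 8: conn=8 S1=-18 S2=37 S3=22 blocked=[1]

Answer: S1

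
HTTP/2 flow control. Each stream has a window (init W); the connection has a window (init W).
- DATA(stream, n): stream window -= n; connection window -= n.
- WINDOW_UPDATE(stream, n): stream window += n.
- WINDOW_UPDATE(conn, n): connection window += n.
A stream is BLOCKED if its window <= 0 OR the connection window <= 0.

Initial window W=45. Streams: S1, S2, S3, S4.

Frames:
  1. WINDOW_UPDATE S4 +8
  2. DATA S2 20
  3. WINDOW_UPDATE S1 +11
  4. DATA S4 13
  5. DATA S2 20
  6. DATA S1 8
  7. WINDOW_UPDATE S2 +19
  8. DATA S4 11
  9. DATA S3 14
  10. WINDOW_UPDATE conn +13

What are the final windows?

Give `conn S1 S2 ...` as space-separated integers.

Op 1: conn=45 S1=45 S2=45 S3=45 S4=53 blocked=[]
Op 2: conn=25 S1=45 S2=25 S3=45 S4=53 blocked=[]
Op 3: conn=25 S1=56 S2=25 S3=45 S4=53 blocked=[]
Op 4: conn=12 S1=56 S2=25 S3=45 S4=40 blocked=[]
Op 5: conn=-8 S1=56 S2=5 S3=45 S4=40 blocked=[1, 2, 3, 4]
Op 6: conn=-16 S1=48 S2=5 S3=45 S4=40 blocked=[1, 2, 3, 4]
Op 7: conn=-16 S1=48 S2=24 S3=45 S4=40 blocked=[1, 2, 3, 4]
Op 8: conn=-27 S1=48 S2=24 S3=45 S4=29 blocked=[1, 2, 3, 4]
Op 9: conn=-41 S1=48 S2=24 S3=31 S4=29 blocked=[1, 2, 3, 4]
Op 10: conn=-28 S1=48 S2=24 S3=31 S4=29 blocked=[1, 2, 3, 4]

Answer: -28 48 24 31 29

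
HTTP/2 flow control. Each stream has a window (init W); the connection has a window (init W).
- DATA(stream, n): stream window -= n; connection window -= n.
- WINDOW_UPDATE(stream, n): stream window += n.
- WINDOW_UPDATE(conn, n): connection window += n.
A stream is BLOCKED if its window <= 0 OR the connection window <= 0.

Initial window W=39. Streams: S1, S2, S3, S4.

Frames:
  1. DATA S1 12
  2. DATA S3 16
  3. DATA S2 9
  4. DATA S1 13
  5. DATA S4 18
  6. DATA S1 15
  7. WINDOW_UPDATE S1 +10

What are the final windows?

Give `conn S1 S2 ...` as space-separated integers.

Answer: -44 9 30 23 21

Derivation:
Op 1: conn=27 S1=27 S2=39 S3=39 S4=39 blocked=[]
Op 2: conn=11 S1=27 S2=39 S3=23 S4=39 blocked=[]
Op 3: conn=2 S1=27 S2=30 S3=23 S4=39 blocked=[]
Op 4: conn=-11 S1=14 S2=30 S3=23 S4=39 blocked=[1, 2, 3, 4]
Op 5: conn=-29 S1=14 S2=30 S3=23 S4=21 blocked=[1, 2, 3, 4]
Op 6: conn=-44 S1=-1 S2=30 S3=23 S4=21 blocked=[1, 2, 3, 4]
Op 7: conn=-44 S1=9 S2=30 S3=23 S4=21 blocked=[1, 2, 3, 4]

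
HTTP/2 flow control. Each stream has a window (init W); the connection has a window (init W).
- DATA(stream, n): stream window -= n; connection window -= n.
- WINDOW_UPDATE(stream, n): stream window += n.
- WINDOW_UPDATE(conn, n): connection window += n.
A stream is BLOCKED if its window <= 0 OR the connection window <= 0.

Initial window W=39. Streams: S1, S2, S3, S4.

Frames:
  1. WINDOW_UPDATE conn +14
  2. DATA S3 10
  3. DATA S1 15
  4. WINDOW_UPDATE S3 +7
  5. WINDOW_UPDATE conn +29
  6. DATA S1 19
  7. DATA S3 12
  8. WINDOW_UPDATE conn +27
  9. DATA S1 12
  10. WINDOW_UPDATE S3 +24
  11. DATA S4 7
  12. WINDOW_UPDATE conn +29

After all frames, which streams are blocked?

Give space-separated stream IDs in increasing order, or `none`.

Op 1: conn=53 S1=39 S2=39 S3=39 S4=39 blocked=[]
Op 2: conn=43 S1=39 S2=39 S3=29 S4=39 blocked=[]
Op 3: conn=28 S1=24 S2=39 S3=29 S4=39 blocked=[]
Op 4: conn=28 S1=24 S2=39 S3=36 S4=39 blocked=[]
Op 5: conn=57 S1=24 S2=39 S3=36 S4=39 blocked=[]
Op 6: conn=38 S1=5 S2=39 S3=36 S4=39 blocked=[]
Op 7: conn=26 S1=5 S2=39 S3=24 S4=39 blocked=[]
Op 8: conn=53 S1=5 S2=39 S3=24 S4=39 blocked=[]
Op 9: conn=41 S1=-7 S2=39 S3=24 S4=39 blocked=[1]
Op 10: conn=41 S1=-7 S2=39 S3=48 S4=39 blocked=[1]
Op 11: conn=34 S1=-7 S2=39 S3=48 S4=32 blocked=[1]
Op 12: conn=63 S1=-7 S2=39 S3=48 S4=32 blocked=[1]

Answer: S1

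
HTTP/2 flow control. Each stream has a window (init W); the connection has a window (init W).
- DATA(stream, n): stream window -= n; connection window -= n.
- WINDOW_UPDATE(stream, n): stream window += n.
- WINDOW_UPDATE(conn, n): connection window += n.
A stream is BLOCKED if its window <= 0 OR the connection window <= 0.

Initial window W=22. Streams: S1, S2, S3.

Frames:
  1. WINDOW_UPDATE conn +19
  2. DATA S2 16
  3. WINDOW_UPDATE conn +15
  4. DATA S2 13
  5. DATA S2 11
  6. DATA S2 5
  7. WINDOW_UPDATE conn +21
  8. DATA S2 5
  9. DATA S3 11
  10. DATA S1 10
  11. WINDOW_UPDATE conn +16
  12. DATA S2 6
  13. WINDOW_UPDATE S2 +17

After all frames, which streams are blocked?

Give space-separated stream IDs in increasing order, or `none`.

Op 1: conn=41 S1=22 S2=22 S3=22 blocked=[]
Op 2: conn=25 S1=22 S2=6 S3=22 blocked=[]
Op 3: conn=40 S1=22 S2=6 S3=22 blocked=[]
Op 4: conn=27 S1=22 S2=-7 S3=22 blocked=[2]
Op 5: conn=16 S1=22 S2=-18 S3=22 blocked=[2]
Op 6: conn=11 S1=22 S2=-23 S3=22 blocked=[2]
Op 7: conn=32 S1=22 S2=-23 S3=22 blocked=[2]
Op 8: conn=27 S1=22 S2=-28 S3=22 blocked=[2]
Op 9: conn=16 S1=22 S2=-28 S3=11 blocked=[2]
Op 10: conn=6 S1=12 S2=-28 S3=11 blocked=[2]
Op 11: conn=22 S1=12 S2=-28 S3=11 blocked=[2]
Op 12: conn=16 S1=12 S2=-34 S3=11 blocked=[2]
Op 13: conn=16 S1=12 S2=-17 S3=11 blocked=[2]

Answer: S2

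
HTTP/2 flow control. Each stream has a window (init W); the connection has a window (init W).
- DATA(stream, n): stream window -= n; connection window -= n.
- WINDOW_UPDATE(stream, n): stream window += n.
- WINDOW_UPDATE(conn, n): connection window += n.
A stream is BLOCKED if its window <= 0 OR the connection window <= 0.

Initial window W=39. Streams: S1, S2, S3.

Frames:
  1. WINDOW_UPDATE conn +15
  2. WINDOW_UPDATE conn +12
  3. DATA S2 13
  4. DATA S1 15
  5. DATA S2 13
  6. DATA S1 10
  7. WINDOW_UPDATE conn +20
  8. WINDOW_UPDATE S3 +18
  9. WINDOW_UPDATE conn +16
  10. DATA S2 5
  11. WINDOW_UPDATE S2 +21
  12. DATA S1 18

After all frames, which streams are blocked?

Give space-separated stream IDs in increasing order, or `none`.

Op 1: conn=54 S1=39 S2=39 S3=39 blocked=[]
Op 2: conn=66 S1=39 S2=39 S3=39 blocked=[]
Op 3: conn=53 S1=39 S2=26 S3=39 blocked=[]
Op 4: conn=38 S1=24 S2=26 S3=39 blocked=[]
Op 5: conn=25 S1=24 S2=13 S3=39 blocked=[]
Op 6: conn=15 S1=14 S2=13 S3=39 blocked=[]
Op 7: conn=35 S1=14 S2=13 S3=39 blocked=[]
Op 8: conn=35 S1=14 S2=13 S3=57 blocked=[]
Op 9: conn=51 S1=14 S2=13 S3=57 blocked=[]
Op 10: conn=46 S1=14 S2=8 S3=57 blocked=[]
Op 11: conn=46 S1=14 S2=29 S3=57 blocked=[]
Op 12: conn=28 S1=-4 S2=29 S3=57 blocked=[1]

Answer: S1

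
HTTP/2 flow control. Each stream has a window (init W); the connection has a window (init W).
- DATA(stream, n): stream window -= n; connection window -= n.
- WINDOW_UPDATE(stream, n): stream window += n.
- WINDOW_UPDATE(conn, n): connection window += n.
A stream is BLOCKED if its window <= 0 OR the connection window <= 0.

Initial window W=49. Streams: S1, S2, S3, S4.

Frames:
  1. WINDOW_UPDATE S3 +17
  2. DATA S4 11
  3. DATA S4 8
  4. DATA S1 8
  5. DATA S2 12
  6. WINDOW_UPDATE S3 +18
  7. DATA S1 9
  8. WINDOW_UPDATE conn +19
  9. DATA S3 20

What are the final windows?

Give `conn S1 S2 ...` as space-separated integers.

Op 1: conn=49 S1=49 S2=49 S3=66 S4=49 blocked=[]
Op 2: conn=38 S1=49 S2=49 S3=66 S4=38 blocked=[]
Op 3: conn=30 S1=49 S2=49 S3=66 S4=30 blocked=[]
Op 4: conn=22 S1=41 S2=49 S3=66 S4=30 blocked=[]
Op 5: conn=10 S1=41 S2=37 S3=66 S4=30 blocked=[]
Op 6: conn=10 S1=41 S2=37 S3=84 S4=30 blocked=[]
Op 7: conn=1 S1=32 S2=37 S3=84 S4=30 blocked=[]
Op 8: conn=20 S1=32 S2=37 S3=84 S4=30 blocked=[]
Op 9: conn=0 S1=32 S2=37 S3=64 S4=30 blocked=[1, 2, 3, 4]

Answer: 0 32 37 64 30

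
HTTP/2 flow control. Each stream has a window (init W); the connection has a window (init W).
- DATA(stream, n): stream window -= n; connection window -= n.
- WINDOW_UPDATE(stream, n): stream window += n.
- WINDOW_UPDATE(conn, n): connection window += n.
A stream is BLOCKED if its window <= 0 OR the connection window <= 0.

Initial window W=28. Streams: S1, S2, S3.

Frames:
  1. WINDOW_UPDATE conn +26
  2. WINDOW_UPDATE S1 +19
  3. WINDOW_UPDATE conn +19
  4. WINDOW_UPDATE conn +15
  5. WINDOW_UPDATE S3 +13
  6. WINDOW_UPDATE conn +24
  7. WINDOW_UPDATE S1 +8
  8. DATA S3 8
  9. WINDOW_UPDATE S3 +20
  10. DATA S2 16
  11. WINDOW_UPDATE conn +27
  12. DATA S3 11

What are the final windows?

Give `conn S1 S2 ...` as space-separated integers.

Op 1: conn=54 S1=28 S2=28 S3=28 blocked=[]
Op 2: conn=54 S1=47 S2=28 S3=28 blocked=[]
Op 3: conn=73 S1=47 S2=28 S3=28 blocked=[]
Op 4: conn=88 S1=47 S2=28 S3=28 blocked=[]
Op 5: conn=88 S1=47 S2=28 S3=41 blocked=[]
Op 6: conn=112 S1=47 S2=28 S3=41 blocked=[]
Op 7: conn=112 S1=55 S2=28 S3=41 blocked=[]
Op 8: conn=104 S1=55 S2=28 S3=33 blocked=[]
Op 9: conn=104 S1=55 S2=28 S3=53 blocked=[]
Op 10: conn=88 S1=55 S2=12 S3=53 blocked=[]
Op 11: conn=115 S1=55 S2=12 S3=53 blocked=[]
Op 12: conn=104 S1=55 S2=12 S3=42 blocked=[]

Answer: 104 55 12 42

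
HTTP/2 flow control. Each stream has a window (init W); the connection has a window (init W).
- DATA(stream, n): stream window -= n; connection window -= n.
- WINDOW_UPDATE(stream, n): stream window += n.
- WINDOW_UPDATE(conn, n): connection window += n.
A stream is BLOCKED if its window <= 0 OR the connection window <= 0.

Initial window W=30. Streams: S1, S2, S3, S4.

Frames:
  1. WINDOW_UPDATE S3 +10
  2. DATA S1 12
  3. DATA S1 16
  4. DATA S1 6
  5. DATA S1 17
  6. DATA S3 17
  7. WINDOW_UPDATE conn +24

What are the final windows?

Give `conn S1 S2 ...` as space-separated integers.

Op 1: conn=30 S1=30 S2=30 S3=40 S4=30 blocked=[]
Op 2: conn=18 S1=18 S2=30 S3=40 S4=30 blocked=[]
Op 3: conn=2 S1=2 S2=30 S3=40 S4=30 blocked=[]
Op 4: conn=-4 S1=-4 S2=30 S3=40 S4=30 blocked=[1, 2, 3, 4]
Op 5: conn=-21 S1=-21 S2=30 S3=40 S4=30 blocked=[1, 2, 3, 4]
Op 6: conn=-38 S1=-21 S2=30 S3=23 S4=30 blocked=[1, 2, 3, 4]
Op 7: conn=-14 S1=-21 S2=30 S3=23 S4=30 blocked=[1, 2, 3, 4]

Answer: -14 -21 30 23 30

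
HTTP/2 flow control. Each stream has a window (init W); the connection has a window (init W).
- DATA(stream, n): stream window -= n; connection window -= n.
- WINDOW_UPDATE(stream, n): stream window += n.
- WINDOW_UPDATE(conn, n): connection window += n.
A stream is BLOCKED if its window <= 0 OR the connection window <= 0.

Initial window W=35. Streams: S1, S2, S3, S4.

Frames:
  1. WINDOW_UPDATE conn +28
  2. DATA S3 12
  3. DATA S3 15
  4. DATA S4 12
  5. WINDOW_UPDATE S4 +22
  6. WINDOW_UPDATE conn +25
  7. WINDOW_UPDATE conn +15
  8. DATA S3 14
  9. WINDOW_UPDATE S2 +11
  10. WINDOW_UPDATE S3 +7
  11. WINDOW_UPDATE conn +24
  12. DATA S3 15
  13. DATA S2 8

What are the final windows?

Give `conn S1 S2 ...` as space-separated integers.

Op 1: conn=63 S1=35 S2=35 S3=35 S4=35 blocked=[]
Op 2: conn=51 S1=35 S2=35 S3=23 S4=35 blocked=[]
Op 3: conn=36 S1=35 S2=35 S3=8 S4=35 blocked=[]
Op 4: conn=24 S1=35 S2=35 S3=8 S4=23 blocked=[]
Op 5: conn=24 S1=35 S2=35 S3=8 S4=45 blocked=[]
Op 6: conn=49 S1=35 S2=35 S3=8 S4=45 blocked=[]
Op 7: conn=64 S1=35 S2=35 S3=8 S4=45 blocked=[]
Op 8: conn=50 S1=35 S2=35 S3=-6 S4=45 blocked=[3]
Op 9: conn=50 S1=35 S2=46 S3=-6 S4=45 blocked=[3]
Op 10: conn=50 S1=35 S2=46 S3=1 S4=45 blocked=[]
Op 11: conn=74 S1=35 S2=46 S3=1 S4=45 blocked=[]
Op 12: conn=59 S1=35 S2=46 S3=-14 S4=45 blocked=[3]
Op 13: conn=51 S1=35 S2=38 S3=-14 S4=45 blocked=[3]

Answer: 51 35 38 -14 45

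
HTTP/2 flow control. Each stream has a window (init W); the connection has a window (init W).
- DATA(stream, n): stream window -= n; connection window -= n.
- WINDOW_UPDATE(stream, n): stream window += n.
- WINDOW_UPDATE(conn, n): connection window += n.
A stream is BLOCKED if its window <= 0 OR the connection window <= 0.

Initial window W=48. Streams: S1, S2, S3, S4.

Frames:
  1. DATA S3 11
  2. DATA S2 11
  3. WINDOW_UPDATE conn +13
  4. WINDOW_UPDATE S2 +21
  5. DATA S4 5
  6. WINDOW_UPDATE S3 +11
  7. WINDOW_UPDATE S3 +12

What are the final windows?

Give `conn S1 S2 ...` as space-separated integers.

Op 1: conn=37 S1=48 S2=48 S3=37 S4=48 blocked=[]
Op 2: conn=26 S1=48 S2=37 S3=37 S4=48 blocked=[]
Op 3: conn=39 S1=48 S2=37 S3=37 S4=48 blocked=[]
Op 4: conn=39 S1=48 S2=58 S3=37 S4=48 blocked=[]
Op 5: conn=34 S1=48 S2=58 S3=37 S4=43 blocked=[]
Op 6: conn=34 S1=48 S2=58 S3=48 S4=43 blocked=[]
Op 7: conn=34 S1=48 S2=58 S3=60 S4=43 blocked=[]

Answer: 34 48 58 60 43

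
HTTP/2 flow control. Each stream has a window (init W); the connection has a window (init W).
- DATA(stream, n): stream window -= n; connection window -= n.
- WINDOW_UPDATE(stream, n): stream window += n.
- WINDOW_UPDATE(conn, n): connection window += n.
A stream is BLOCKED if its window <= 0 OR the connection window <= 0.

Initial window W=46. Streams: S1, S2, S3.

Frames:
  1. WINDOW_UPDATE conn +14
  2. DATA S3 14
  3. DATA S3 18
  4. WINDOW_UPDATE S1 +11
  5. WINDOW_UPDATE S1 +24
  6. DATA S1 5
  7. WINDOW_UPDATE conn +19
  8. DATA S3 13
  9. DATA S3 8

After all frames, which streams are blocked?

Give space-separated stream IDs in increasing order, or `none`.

Answer: S3

Derivation:
Op 1: conn=60 S1=46 S2=46 S3=46 blocked=[]
Op 2: conn=46 S1=46 S2=46 S3=32 blocked=[]
Op 3: conn=28 S1=46 S2=46 S3=14 blocked=[]
Op 4: conn=28 S1=57 S2=46 S3=14 blocked=[]
Op 5: conn=28 S1=81 S2=46 S3=14 blocked=[]
Op 6: conn=23 S1=76 S2=46 S3=14 blocked=[]
Op 7: conn=42 S1=76 S2=46 S3=14 blocked=[]
Op 8: conn=29 S1=76 S2=46 S3=1 blocked=[]
Op 9: conn=21 S1=76 S2=46 S3=-7 blocked=[3]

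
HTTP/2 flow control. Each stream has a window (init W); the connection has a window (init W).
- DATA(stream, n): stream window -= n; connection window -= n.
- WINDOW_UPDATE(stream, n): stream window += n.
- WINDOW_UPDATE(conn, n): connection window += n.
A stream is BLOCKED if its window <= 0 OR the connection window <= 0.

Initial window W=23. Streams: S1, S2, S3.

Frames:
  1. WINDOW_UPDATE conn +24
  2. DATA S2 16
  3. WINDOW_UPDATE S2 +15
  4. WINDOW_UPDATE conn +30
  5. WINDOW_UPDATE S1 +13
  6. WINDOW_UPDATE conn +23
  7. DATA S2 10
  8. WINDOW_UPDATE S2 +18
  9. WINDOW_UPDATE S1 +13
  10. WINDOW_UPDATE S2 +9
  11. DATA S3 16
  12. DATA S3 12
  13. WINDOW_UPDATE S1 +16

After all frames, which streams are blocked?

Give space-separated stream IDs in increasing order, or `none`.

Answer: S3

Derivation:
Op 1: conn=47 S1=23 S2=23 S3=23 blocked=[]
Op 2: conn=31 S1=23 S2=7 S3=23 blocked=[]
Op 3: conn=31 S1=23 S2=22 S3=23 blocked=[]
Op 4: conn=61 S1=23 S2=22 S3=23 blocked=[]
Op 5: conn=61 S1=36 S2=22 S3=23 blocked=[]
Op 6: conn=84 S1=36 S2=22 S3=23 blocked=[]
Op 7: conn=74 S1=36 S2=12 S3=23 blocked=[]
Op 8: conn=74 S1=36 S2=30 S3=23 blocked=[]
Op 9: conn=74 S1=49 S2=30 S3=23 blocked=[]
Op 10: conn=74 S1=49 S2=39 S3=23 blocked=[]
Op 11: conn=58 S1=49 S2=39 S3=7 blocked=[]
Op 12: conn=46 S1=49 S2=39 S3=-5 blocked=[3]
Op 13: conn=46 S1=65 S2=39 S3=-5 blocked=[3]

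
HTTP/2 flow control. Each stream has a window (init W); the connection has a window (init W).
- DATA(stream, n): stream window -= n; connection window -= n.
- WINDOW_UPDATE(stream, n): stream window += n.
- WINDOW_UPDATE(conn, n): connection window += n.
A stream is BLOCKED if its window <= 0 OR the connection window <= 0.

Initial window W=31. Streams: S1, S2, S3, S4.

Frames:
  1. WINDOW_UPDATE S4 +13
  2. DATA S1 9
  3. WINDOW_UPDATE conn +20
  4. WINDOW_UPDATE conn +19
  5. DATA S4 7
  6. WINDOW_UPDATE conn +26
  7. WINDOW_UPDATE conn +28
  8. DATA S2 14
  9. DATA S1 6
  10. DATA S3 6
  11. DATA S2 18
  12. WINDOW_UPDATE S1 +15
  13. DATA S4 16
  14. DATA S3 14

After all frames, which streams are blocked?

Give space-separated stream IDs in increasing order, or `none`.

Answer: S2

Derivation:
Op 1: conn=31 S1=31 S2=31 S3=31 S4=44 blocked=[]
Op 2: conn=22 S1=22 S2=31 S3=31 S4=44 blocked=[]
Op 3: conn=42 S1=22 S2=31 S3=31 S4=44 blocked=[]
Op 4: conn=61 S1=22 S2=31 S3=31 S4=44 blocked=[]
Op 5: conn=54 S1=22 S2=31 S3=31 S4=37 blocked=[]
Op 6: conn=80 S1=22 S2=31 S3=31 S4=37 blocked=[]
Op 7: conn=108 S1=22 S2=31 S3=31 S4=37 blocked=[]
Op 8: conn=94 S1=22 S2=17 S3=31 S4=37 blocked=[]
Op 9: conn=88 S1=16 S2=17 S3=31 S4=37 blocked=[]
Op 10: conn=82 S1=16 S2=17 S3=25 S4=37 blocked=[]
Op 11: conn=64 S1=16 S2=-1 S3=25 S4=37 blocked=[2]
Op 12: conn=64 S1=31 S2=-1 S3=25 S4=37 blocked=[2]
Op 13: conn=48 S1=31 S2=-1 S3=25 S4=21 blocked=[2]
Op 14: conn=34 S1=31 S2=-1 S3=11 S4=21 blocked=[2]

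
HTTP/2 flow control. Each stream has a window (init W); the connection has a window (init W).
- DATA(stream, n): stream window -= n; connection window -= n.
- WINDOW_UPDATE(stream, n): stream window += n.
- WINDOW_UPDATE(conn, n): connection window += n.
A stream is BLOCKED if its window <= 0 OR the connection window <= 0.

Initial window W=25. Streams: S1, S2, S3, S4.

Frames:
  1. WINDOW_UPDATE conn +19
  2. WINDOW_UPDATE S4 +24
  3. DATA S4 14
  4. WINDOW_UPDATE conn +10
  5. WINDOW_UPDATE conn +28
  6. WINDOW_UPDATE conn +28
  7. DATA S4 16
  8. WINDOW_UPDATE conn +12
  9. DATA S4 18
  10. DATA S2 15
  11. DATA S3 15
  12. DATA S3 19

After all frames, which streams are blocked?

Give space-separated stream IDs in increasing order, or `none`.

Op 1: conn=44 S1=25 S2=25 S3=25 S4=25 blocked=[]
Op 2: conn=44 S1=25 S2=25 S3=25 S4=49 blocked=[]
Op 3: conn=30 S1=25 S2=25 S3=25 S4=35 blocked=[]
Op 4: conn=40 S1=25 S2=25 S3=25 S4=35 blocked=[]
Op 5: conn=68 S1=25 S2=25 S3=25 S4=35 blocked=[]
Op 6: conn=96 S1=25 S2=25 S3=25 S4=35 blocked=[]
Op 7: conn=80 S1=25 S2=25 S3=25 S4=19 blocked=[]
Op 8: conn=92 S1=25 S2=25 S3=25 S4=19 blocked=[]
Op 9: conn=74 S1=25 S2=25 S3=25 S4=1 blocked=[]
Op 10: conn=59 S1=25 S2=10 S3=25 S4=1 blocked=[]
Op 11: conn=44 S1=25 S2=10 S3=10 S4=1 blocked=[]
Op 12: conn=25 S1=25 S2=10 S3=-9 S4=1 blocked=[3]

Answer: S3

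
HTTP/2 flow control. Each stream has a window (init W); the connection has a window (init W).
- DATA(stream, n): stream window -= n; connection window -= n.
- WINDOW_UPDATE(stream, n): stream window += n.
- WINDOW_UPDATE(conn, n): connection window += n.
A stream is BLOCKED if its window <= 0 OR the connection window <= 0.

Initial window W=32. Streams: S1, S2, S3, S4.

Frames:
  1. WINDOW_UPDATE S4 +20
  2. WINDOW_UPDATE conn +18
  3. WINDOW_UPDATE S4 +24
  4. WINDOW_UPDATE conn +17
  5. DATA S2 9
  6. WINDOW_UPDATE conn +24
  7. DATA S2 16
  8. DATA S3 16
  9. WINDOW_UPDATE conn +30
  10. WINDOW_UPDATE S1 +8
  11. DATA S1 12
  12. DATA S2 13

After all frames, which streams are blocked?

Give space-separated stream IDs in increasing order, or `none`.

Answer: S2

Derivation:
Op 1: conn=32 S1=32 S2=32 S3=32 S4=52 blocked=[]
Op 2: conn=50 S1=32 S2=32 S3=32 S4=52 blocked=[]
Op 3: conn=50 S1=32 S2=32 S3=32 S4=76 blocked=[]
Op 4: conn=67 S1=32 S2=32 S3=32 S4=76 blocked=[]
Op 5: conn=58 S1=32 S2=23 S3=32 S4=76 blocked=[]
Op 6: conn=82 S1=32 S2=23 S3=32 S4=76 blocked=[]
Op 7: conn=66 S1=32 S2=7 S3=32 S4=76 blocked=[]
Op 8: conn=50 S1=32 S2=7 S3=16 S4=76 blocked=[]
Op 9: conn=80 S1=32 S2=7 S3=16 S4=76 blocked=[]
Op 10: conn=80 S1=40 S2=7 S3=16 S4=76 blocked=[]
Op 11: conn=68 S1=28 S2=7 S3=16 S4=76 blocked=[]
Op 12: conn=55 S1=28 S2=-6 S3=16 S4=76 blocked=[2]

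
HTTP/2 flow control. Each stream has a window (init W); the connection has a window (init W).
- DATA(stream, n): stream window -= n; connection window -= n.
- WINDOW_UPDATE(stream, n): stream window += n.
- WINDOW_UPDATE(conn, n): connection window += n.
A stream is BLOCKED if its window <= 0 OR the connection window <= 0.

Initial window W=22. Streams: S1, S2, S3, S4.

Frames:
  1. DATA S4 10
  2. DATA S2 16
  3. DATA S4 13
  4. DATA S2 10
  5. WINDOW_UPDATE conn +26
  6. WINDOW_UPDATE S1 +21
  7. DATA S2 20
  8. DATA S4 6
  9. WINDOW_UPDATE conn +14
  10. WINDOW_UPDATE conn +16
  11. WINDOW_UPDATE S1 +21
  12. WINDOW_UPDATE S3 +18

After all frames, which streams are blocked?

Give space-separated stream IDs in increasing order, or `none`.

Op 1: conn=12 S1=22 S2=22 S3=22 S4=12 blocked=[]
Op 2: conn=-4 S1=22 S2=6 S3=22 S4=12 blocked=[1, 2, 3, 4]
Op 3: conn=-17 S1=22 S2=6 S3=22 S4=-1 blocked=[1, 2, 3, 4]
Op 4: conn=-27 S1=22 S2=-4 S3=22 S4=-1 blocked=[1, 2, 3, 4]
Op 5: conn=-1 S1=22 S2=-4 S3=22 S4=-1 blocked=[1, 2, 3, 4]
Op 6: conn=-1 S1=43 S2=-4 S3=22 S4=-1 blocked=[1, 2, 3, 4]
Op 7: conn=-21 S1=43 S2=-24 S3=22 S4=-1 blocked=[1, 2, 3, 4]
Op 8: conn=-27 S1=43 S2=-24 S3=22 S4=-7 blocked=[1, 2, 3, 4]
Op 9: conn=-13 S1=43 S2=-24 S3=22 S4=-7 blocked=[1, 2, 3, 4]
Op 10: conn=3 S1=43 S2=-24 S3=22 S4=-7 blocked=[2, 4]
Op 11: conn=3 S1=64 S2=-24 S3=22 S4=-7 blocked=[2, 4]
Op 12: conn=3 S1=64 S2=-24 S3=40 S4=-7 blocked=[2, 4]

Answer: S2 S4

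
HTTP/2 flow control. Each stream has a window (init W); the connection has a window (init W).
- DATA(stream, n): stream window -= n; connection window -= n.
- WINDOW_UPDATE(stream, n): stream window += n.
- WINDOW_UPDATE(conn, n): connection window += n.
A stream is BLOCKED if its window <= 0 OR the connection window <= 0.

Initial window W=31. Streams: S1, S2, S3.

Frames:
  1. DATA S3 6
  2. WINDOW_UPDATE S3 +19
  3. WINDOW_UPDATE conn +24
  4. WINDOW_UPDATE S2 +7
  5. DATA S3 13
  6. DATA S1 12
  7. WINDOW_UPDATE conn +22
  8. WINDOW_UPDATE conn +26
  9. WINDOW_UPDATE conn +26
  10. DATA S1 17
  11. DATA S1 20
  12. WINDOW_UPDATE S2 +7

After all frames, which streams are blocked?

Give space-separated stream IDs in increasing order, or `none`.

Op 1: conn=25 S1=31 S2=31 S3=25 blocked=[]
Op 2: conn=25 S1=31 S2=31 S3=44 blocked=[]
Op 3: conn=49 S1=31 S2=31 S3=44 blocked=[]
Op 4: conn=49 S1=31 S2=38 S3=44 blocked=[]
Op 5: conn=36 S1=31 S2=38 S3=31 blocked=[]
Op 6: conn=24 S1=19 S2=38 S3=31 blocked=[]
Op 7: conn=46 S1=19 S2=38 S3=31 blocked=[]
Op 8: conn=72 S1=19 S2=38 S3=31 blocked=[]
Op 9: conn=98 S1=19 S2=38 S3=31 blocked=[]
Op 10: conn=81 S1=2 S2=38 S3=31 blocked=[]
Op 11: conn=61 S1=-18 S2=38 S3=31 blocked=[1]
Op 12: conn=61 S1=-18 S2=45 S3=31 blocked=[1]

Answer: S1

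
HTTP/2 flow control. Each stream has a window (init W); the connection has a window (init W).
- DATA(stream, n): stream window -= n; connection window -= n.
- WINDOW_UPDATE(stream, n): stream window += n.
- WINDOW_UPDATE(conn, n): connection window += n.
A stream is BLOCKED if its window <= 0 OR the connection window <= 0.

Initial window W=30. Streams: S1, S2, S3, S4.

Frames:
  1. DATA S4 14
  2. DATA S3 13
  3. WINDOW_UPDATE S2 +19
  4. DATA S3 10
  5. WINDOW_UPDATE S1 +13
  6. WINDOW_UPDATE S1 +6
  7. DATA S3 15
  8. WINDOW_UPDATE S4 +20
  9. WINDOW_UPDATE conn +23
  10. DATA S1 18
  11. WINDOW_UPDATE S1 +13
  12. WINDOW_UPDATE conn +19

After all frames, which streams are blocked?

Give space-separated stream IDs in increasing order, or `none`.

Answer: S3

Derivation:
Op 1: conn=16 S1=30 S2=30 S3=30 S4=16 blocked=[]
Op 2: conn=3 S1=30 S2=30 S3=17 S4=16 blocked=[]
Op 3: conn=3 S1=30 S2=49 S3=17 S4=16 blocked=[]
Op 4: conn=-7 S1=30 S2=49 S3=7 S4=16 blocked=[1, 2, 3, 4]
Op 5: conn=-7 S1=43 S2=49 S3=7 S4=16 blocked=[1, 2, 3, 4]
Op 6: conn=-7 S1=49 S2=49 S3=7 S4=16 blocked=[1, 2, 3, 4]
Op 7: conn=-22 S1=49 S2=49 S3=-8 S4=16 blocked=[1, 2, 3, 4]
Op 8: conn=-22 S1=49 S2=49 S3=-8 S4=36 blocked=[1, 2, 3, 4]
Op 9: conn=1 S1=49 S2=49 S3=-8 S4=36 blocked=[3]
Op 10: conn=-17 S1=31 S2=49 S3=-8 S4=36 blocked=[1, 2, 3, 4]
Op 11: conn=-17 S1=44 S2=49 S3=-8 S4=36 blocked=[1, 2, 3, 4]
Op 12: conn=2 S1=44 S2=49 S3=-8 S4=36 blocked=[3]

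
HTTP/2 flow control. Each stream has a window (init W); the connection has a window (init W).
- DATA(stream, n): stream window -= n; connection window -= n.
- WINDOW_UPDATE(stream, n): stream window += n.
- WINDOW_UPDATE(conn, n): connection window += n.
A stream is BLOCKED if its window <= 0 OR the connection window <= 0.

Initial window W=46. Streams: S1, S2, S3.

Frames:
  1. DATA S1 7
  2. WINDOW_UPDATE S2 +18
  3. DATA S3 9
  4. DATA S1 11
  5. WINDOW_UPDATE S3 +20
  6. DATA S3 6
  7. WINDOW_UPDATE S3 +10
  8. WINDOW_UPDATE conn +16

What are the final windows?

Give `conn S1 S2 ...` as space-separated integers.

Op 1: conn=39 S1=39 S2=46 S3=46 blocked=[]
Op 2: conn=39 S1=39 S2=64 S3=46 blocked=[]
Op 3: conn=30 S1=39 S2=64 S3=37 blocked=[]
Op 4: conn=19 S1=28 S2=64 S3=37 blocked=[]
Op 5: conn=19 S1=28 S2=64 S3=57 blocked=[]
Op 6: conn=13 S1=28 S2=64 S3=51 blocked=[]
Op 7: conn=13 S1=28 S2=64 S3=61 blocked=[]
Op 8: conn=29 S1=28 S2=64 S3=61 blocked=[]

Answer: 29 28 64 61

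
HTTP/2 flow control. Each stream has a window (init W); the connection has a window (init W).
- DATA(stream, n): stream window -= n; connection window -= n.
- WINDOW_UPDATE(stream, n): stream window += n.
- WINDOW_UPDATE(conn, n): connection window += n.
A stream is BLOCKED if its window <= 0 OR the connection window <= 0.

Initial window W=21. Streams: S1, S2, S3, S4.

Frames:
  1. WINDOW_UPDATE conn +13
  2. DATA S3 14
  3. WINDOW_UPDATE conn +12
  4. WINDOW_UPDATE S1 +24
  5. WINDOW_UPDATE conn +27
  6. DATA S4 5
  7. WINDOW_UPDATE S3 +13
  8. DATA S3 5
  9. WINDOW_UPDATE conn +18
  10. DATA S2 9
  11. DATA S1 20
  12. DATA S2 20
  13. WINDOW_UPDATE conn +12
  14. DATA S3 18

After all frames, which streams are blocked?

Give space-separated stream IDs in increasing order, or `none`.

Op 1: conn=34 S1=21 S2=21 S3=21 S4=21 blocked=[]
Op 2: conn=20 S1=21 S2=21 S3=7 S4=21 blocked=[]
Op 3: conn=32 S1=21 S2=21 S3=7 S4=21 blocked=[]
Op 4: conn=32 S1=45 S2=21 S3=7 S4=21 blocked=[]
Op 5: conn=59 S1=45 S2=21 S3=7 S4=21 blocked=[]
Op 6: conn=54 S1=45 S2=21 S3=7 S4=16 blocked=[]
Op 7: conn=54 S1=45 S2=21 S3=20 S4=16 blocked=[]
Op 8: conn=49 S1=45 S2=21 S3=15 S4=16 blocked=[]
Op 9: conn=67 S1=45 S2=21 S3=15 S4=16 blocked=[]
Op 10: conn=58 S1=45 S2=12 S3=15 S4=16 blocked=[]
Op 11: conn=38 S1=25 S2=12 S3=15 S4=16 blocked=[]
Op 12: conn=18 S1=25 S2=-8 S3=15 S4=16 blocked=[2]
Op 13: conn=30 S1=25 S2=-8 S3=15 S4=16 blocked=[2]
Op 14: conn=12 S1=25 S2=-8 S3=-3 S4=16 blocked=[2, 3]

Answer: S2 S3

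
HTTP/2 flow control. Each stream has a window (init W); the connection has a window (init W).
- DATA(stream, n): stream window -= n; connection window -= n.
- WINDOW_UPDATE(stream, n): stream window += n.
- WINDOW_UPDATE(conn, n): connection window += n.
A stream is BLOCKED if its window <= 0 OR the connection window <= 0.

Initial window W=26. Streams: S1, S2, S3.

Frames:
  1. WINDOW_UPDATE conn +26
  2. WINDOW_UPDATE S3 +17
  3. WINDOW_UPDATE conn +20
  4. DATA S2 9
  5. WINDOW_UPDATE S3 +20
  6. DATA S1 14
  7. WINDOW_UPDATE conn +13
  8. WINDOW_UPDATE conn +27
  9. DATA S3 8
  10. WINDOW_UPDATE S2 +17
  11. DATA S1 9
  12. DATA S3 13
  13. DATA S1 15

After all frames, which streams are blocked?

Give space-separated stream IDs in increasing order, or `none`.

Answer: S1

Derivation:
Op 1: conn=52 S1=26 S2=26 S3=26 blocked=[]
Op 2: conn=52 S1=26 S2=26 S3=43 blocked=[]
Op 3: conn=72 S1=26 S2=26 S3=43 blocked=[]
Op 4: conn=63 S1=26 S2=17 S3=43 blocked=[]
Op 5: conn=63 S1=26 S2=17 S3=63 blocked=[]
Op 6: conn=49 S1=12 S2=17 S3=63 blocked=[]
Op 7: conn=62 S1=12 S2=17 S3=63 blocked=[]
Op 8: conn=89 S1=12 S2=17 S3=63 blocked=[]
Op 9: conn=81 S1=12 S2=17 S3=55 blocked=[]
Op 10: conn=81 S1=12 S2=34 S3=55 blocked=[]
Op 11: conn=72 S1=3 S2=34 S3=55 blocked=[]
Op 12: conn=59 S1=3 S2=34 S3=42 blocked=[]
Op 13: conn=44 S1=-12 S2=34 S3=42 blocked=[1]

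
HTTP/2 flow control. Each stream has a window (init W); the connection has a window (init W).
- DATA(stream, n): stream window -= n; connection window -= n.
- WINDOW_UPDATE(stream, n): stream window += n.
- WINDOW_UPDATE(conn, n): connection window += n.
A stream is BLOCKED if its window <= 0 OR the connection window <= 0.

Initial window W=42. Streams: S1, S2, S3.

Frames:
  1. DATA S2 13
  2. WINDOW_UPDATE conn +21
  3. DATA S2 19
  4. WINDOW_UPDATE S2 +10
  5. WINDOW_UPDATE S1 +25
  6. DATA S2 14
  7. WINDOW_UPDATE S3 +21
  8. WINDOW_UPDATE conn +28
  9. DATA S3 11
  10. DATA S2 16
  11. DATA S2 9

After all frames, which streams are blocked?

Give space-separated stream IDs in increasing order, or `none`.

Answer: S2

Derivation:
Op 1: conn=29 S1=42 S2=29 S3=42 blocked=[]
Op 2: conn=50 S1=42 S2=29 S3=42 blocked=[]
Op 3: conn=31 S1=42 S2=10 S3=42 blocked=[]
Op 4: conn=31 S1=42 S2=20 S3=42 blocked=[]
Op 5: conn=31 S1=67 S2=20 S3=42 blocked=[]
Op 6: conn=17 S1=67 S2=6 S3=42 blocked=[]
Op 7: conn=17 S1=67 S2=6 S3=63 blocked=[]
Op 8: conn=45 S1=67 S2=6 S3=63 blocked=[]
Op 9: conn=34 S1=67 S2=6 S3=52 blocked=[]
Op 10: conn=18 S1=67 S2=-10 S3=52 blocked=[2]
Op 11: conn=9 S1=67 S2=-19 S3=52 blocked=[2]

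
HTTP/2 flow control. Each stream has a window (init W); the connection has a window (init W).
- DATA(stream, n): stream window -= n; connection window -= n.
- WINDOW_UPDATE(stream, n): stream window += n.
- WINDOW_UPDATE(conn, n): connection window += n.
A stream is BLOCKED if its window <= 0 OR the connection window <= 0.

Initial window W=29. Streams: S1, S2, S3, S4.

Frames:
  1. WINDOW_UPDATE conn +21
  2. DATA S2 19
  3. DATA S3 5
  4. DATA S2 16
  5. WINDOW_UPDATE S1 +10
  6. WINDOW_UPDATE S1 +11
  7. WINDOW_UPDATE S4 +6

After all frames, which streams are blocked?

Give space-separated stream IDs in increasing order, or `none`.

Answer: S2

Derivation:
Op 1: conn=50 S1=29 S2=29 S3=29 S4=29 blocked=[]
Op 2: conn=31 S1=29 S2=10 S3=29 S4=29 blocked=[]
Op 3: conn=26 S1=29 S2=10 S3=24 S4=29 blocked=[]
Op 4: conn=10 S1=29 S2=-6 S3=24 S4=29 blocked=[2]
Op 5: conn=10 S1=39 S2=-6 S3=24 S4=29 blocked=[2]
Op 6: conn=10 S1=50 S2=-6 S3=24 S4=29 blocked=[2]
Op 7: conn=10 S1=50 S2=-6 S3=24 S4=35 blocked=[2]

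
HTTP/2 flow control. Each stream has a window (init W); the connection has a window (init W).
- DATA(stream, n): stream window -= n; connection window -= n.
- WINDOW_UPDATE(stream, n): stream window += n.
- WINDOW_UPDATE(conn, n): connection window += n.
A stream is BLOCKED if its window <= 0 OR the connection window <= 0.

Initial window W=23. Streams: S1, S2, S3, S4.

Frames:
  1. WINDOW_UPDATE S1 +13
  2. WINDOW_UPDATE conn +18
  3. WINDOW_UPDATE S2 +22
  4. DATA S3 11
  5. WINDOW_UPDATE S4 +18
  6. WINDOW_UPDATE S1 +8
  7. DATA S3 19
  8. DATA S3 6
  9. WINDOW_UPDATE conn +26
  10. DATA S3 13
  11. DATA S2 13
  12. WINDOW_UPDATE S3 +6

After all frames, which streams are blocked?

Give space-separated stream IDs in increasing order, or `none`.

Op 1: conn=23 S1=36 S2=23 S3=23 S4=23 blocked=[]
Op 2: conn=41 S1=36 S2=23 S3=23 S4=23 blocked=[]
Op 3: conn=41 S1=36 S2=45 S3=23 S4=23 blocked=[]
Op 4: conn=30 S1=36 S2=45 S3=12 S4=23 blocked=[]
Op 5: conn=30 S1=36 S2=45 S3=12 S4=41 blocked=[]
Op 6: conn=30 S1=44 S2=45 S3=12 S4=41 blocked=[]
Op 7: conn=11 S1=44 S2=45 S3=-7 S4=41 blocked=[3]
Op 8: conn=5 S1=44 S2=45 S3=-13 S4=41 blocked=[3]
Op 9: conn=31 S1=44 S2=45 S3=-13 S4=41 blocked=[3]
Op 10: conn=18 S1=44 S2=45 S3=-26 S4=41 blocked=[3]
Op 11: conn=5 S1=44 S2=32 S3=-26 S4=41 blocked=[3]
Op 12: conn=5 S1=44 S2=32 S3=-20 S4=41 blocked=[3]

Answer: S3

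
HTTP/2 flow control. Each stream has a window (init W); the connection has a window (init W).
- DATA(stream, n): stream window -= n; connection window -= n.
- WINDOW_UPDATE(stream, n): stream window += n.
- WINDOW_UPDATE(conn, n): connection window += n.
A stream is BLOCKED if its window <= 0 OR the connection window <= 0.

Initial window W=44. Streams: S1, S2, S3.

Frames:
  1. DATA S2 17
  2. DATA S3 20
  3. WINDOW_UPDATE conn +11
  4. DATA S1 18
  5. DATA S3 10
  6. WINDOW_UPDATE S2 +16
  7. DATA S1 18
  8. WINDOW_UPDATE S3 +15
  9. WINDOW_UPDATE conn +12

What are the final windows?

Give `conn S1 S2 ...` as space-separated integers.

Answer: -16 8 43 29

Derivation:
Op 1: conn=27 S1=44 S2=27 S3=44 blocked=[]
Op 2: conn=7 S1=44 S2=27 S3=24 blocked=[]
Op 3: conn=18 S1=44 S2=27 S3=24 blocked=[]
Op 4: conn=0 S1=26 S2=27 S3=24 blocked=[1, 2, 3]
Op 5: conn=-10 S1=26 S2=27 S3=14 blocked=[1, 2, 3]
Op 6: conn=-10 S1=26 S2=43 S3=14 blocked=[1, 2, 3]
Op 7: conn=-28 S1=8 S2=43 S3=14 blocked=[1, 2, 3]
Op 8: conn=-28 S1=8 S2=43 S3=29 blocked=[1, 2, 3]
Op 9: conn=-16 S1=8 S2=43 S3=29 blocked=[1, 2, 3]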